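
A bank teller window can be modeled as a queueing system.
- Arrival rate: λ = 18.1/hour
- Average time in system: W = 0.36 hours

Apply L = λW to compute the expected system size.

Little's Law: L = λW
L = 18.1 × 0.36 = 6.5160 transactions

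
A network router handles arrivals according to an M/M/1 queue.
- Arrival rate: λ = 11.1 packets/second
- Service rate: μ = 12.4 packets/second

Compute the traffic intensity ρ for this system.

Server utilization: ρ = λ/μ
ρ = 11.1/12.4 = 0.8952
The server is busy 89.52% of the time.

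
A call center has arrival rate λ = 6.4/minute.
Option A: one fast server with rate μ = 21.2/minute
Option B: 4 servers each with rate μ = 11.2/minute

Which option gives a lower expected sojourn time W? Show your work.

Option A: single server μ = 21.2 (M/M/1)
  ρ_A = 6.4/21.2 = 0.3019
  W_A = 1/(μ-λ) = 1/(21.2-6.4) = 1/14.80 = 0.06757

Option B: 4 servers μ = 11.2 (M/M/4)
  ρ_B = λ/(cμ) = 6.4/(4×11.2) = 0.1429
  Offered load a = λ/μ = cρ = 6.4/11.2 = 0.5714
  P₀ = [ Σₙ₌₀^3 aⁿ/n! + a^4/(4!(1-ρ)) ]⁻¹
  Σ = a^0/0! + a^1/1! + a^2/2! + a^3/3! = 1.0000 + 0.5714 + 0.1633 + 0.03110 = 1.7658
  a^4/(4!(1-ρ)) = 0.10662/(24 × 0.85714) = 0.005183
  P₀ = 1/(1.7658 + 0.005183) = 0.5647
  Lq = P₀·a^4·ρ / (4!(1-ρ)²) = 0.5647 × 0.1066 × 0.1429 / (24 × 0.7347) = 0.0004878
  Wq_B = Lq/λ = 0.000487775/6.4 = 0.000076215
  W_B = Wq_B + 1/μ = 0.000076215 + 0.089286 = 0.08936

Since W_A = 0.06757 < W_B = 0.08936, Option A (single fast server) has the shorter time in system.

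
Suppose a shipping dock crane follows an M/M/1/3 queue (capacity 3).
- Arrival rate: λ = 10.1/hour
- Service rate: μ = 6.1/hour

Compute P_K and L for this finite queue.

ρ = λ/μ = 10.1/6.1 = 1.6557
P₀ = (1-ρ)/(1-ρ^(K+1)) = (1-1.6557)/(1-1.6557^4) = -0.6557/-6.5150 = 0.1006
P_K = P₀×ρ^K = 0.10065 × 1.6557^3 = 0.10065 × 4.5388 = 0.4568
Blocking probability P_3 = 0.4568 (45.68%)
L = ρ[1 - (K+1)ρ^K + Kρ^(K+1)] / [(1-ρ)(1-ρ^(K+1))]
L = 1.6557 × (1 - 4×4.53884 + 3×7.51496) / ((1 - 1.6557) × (1 - 7.51496)) = 2.0889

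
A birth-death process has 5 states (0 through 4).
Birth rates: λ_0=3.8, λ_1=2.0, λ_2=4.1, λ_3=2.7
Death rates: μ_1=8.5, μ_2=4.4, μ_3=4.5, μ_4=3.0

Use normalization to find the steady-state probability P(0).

Ratios P(n)/P(0) = (λ₀···λₙ₋₁)/(μ₁···μₙ):
P(1)/P(0) = (3.8)/(8.5) = 0.4471
P(2)/P(0) = (3.8×2.0)/(8.5×4.4) = 0.2032
P(3)/P(0) = (3.8×2.0×4.1)/(8.5×4.4×4.5) = 0.1851
P(4)/P(0) = (3.8×2.0×4.1×2.7)/(8.5×4.4×4.5×3.0) = 0.1666

Normalization: ∑ P(n) = 1
P(0) × (1.0000 + 0.4471 + 0.2032 + 0.1851 + 0.1666) = 1
P(0) × 2.0020 = 1
P(0) = 1/2.0020 = 0.4995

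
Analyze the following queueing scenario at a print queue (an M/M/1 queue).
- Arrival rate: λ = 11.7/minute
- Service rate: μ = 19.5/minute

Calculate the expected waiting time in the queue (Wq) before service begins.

First, compute utilization: ρ = λ/μ = 11.7/19.5 = 0.6000
For M/M/1: Wq = λ/(μ(μ-λ))
Wq = 11.7/(19.5 × (19.5-11.7))
Wq = 11.7/(19.5 × 7.80)
Wq = 0.07692 minutes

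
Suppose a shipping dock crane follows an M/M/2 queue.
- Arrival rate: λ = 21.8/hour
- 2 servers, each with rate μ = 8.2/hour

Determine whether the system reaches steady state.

Stability requires ρ = λ/(cμ) < 1
ρ = 21.8/(2 × 8.2) = 21.8/16.40 = 1.3293
Since 1.3293 ≥ 1, the system is UNSTABLE.
Need c > λ/μ = 21.8/8.2 = 2.66.
Minimum servers needed: c = 3.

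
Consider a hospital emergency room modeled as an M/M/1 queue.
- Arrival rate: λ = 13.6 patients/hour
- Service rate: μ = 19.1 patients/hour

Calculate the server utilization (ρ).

Server utilization: ρ = λ/μ
ρ = 13.6/19.1 = 0.7120
The server is busy 71.20% of the time.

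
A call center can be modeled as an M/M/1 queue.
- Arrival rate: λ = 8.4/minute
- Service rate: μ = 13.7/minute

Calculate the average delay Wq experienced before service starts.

First, compute utilization: ρ = λ/μ = 8.4/13.7 = 0.6131
For M/M/1: Wq = λ/(μ(μ-λ))
Wq = 8.4/(13.7 × (13.7-8.4))
Wq = 8.4/(13.7 × 5.30)
Wq = 0.1157 minutes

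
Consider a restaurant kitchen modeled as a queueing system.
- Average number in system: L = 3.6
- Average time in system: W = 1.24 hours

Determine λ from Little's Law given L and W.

Little's Law: L = λW, so λ = L/W
λ = 3.6/1.24 = 2.9032 orders/hour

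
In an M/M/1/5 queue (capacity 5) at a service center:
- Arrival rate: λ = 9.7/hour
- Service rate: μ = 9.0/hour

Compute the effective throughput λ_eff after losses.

ρ = λ/μ = 9.7/9.0 = 1.07778
P₀ = (1-ρ)/(1-ρ^(K+1)) = (1-1.07778)/(1-1.07778^6) = -0.07778/-0.5674 = 0.1371
P_K = P₀×ρ^K = 0.1371 × 1.07778^5 = 0.1371 × 1.4543 = 0.1994
λ_eff = λ(1-P_K) = 9.7 × (1 - 0.19935) = 9.7 × 0.80065 = 7.7663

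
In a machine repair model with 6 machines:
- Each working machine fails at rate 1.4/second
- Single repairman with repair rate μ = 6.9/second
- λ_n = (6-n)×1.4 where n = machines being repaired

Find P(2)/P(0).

P(2)/P(0) = ∏_{i=0}^{2-1} λ_i/μ_{i+1}
= (6-0)×1.4/6.9 × (6-1)×1.4/6.9
= 1.2350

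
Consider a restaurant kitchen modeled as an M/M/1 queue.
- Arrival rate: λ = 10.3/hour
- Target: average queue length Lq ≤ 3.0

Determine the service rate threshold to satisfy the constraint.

For M/M/1: Lq = λ²/(μ(μ-λ))
Need Lq ≤ 3.0, i.e. μ(μ-λ) ≥ λ²/3.0
μ² - 10.3μ - 106.09/3.0 ≥ 0  →  μ² - 10.3μ - 35.36333 ≥ 0
Quadratic formula (positive root): μ = [λ + √(λ² + 4×35.36333)]/2
Discriminant: 106.09 + 4×35.36333 = 247.5433, √247.5433 = 15.7335
μ ≥ (10.3 + 15.7335)/2 = 13.0168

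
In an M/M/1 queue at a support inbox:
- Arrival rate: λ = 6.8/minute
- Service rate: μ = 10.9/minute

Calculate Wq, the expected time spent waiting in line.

First, compute utilization: ρ = λ/μ = 6.8/10.9 = 0.6239
For M/M/1: Wq = λ/(μ(μ-λ))
Wq = 6.8/(10.9 × (10.9-6.8))
Wq = 6.8/(10.9 × 4.10)
Wq = 0.1522 minutes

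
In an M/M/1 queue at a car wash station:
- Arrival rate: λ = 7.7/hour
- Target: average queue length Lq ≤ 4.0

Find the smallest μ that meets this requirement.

For M/M/1: Lq = λ²/(μ(μ-λ))
Need Lq ≤ 4.0, i.e. μ(μ-λ) ≥ λ²/4.0
μ² - 7.7μ - 59.29/4.0 ≥ 0  →  μ² - 7.7μ - 14.8225 ≥ 0
Quadratic formula (positive root): μ = [λ + √(λ² + 4×14.8225)]/2
Discriminant: 59.29 + 4×14.8225 = 118.5800, √118.5800 = 10.8894
μ ≥ (7.7 + 10.8894)/2 = 9.2947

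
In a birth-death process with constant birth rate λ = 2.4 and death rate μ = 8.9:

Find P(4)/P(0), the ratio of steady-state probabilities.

For constant rates: P(n)/P(0) = (λ/μ)^n
P(4)/P(0) = (2.4/8.9)^4 = 0.26966^4 = 0.005288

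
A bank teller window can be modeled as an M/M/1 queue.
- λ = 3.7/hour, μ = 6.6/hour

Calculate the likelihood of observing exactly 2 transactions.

ρ = λ/μ = 3.7/6.6 = 0.5606
P(n) = (1-ρ)ρⁿ
P(2) = (1-0.5606) × 0.5606^2
P(2) = 0.4394 × 0.3143
P(2) = 0.1381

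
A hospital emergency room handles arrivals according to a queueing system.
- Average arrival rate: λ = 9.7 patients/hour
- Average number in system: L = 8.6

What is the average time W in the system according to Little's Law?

Little's Law: L = λW, so W = L/λ
W = 8.6/9.7 = 0.8866 hours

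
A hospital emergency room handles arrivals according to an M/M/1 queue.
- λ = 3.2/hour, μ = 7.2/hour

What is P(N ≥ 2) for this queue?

ρ = λ/μ = 3.2/7.2 = 0.4444
P(N ≥ n) = ρⁿ
P(N ≥ 2) = 0.4444^2
P(N ≥ 2) = 0.1975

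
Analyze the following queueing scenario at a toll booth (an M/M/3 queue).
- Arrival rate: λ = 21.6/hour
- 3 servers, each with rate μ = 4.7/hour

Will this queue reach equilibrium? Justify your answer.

Stability requires ρ = λ/(cμ) < 1
ρ = 21.6/(3 × 4.7) = 21.6/14.10 = 1.5319
Since 1.5319 ≥ 1, the system is UNSTABLE.
Need c > λ/μ = 21.6/4.7 = 4.60.
Minimum servers needed: c = 5.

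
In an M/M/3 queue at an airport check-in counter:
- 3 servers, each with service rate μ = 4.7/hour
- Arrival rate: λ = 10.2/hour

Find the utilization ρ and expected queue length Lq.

Traffic intensity: ρ = λ/(cμ) = 10.2/(3×4.7) = 0.7234
Since ρ = 0.7234 < 1, system is stable.
Offered load a = λ/μ = cρ = 10.2/4.7 = 2.1702
P₀ = [ Σₙ₌₀^2 aⁿ/n! + a^3/(3!(1-ρ)) ]⁻¹
Σ = a^0/0! + a^1/1! + a^2/2! = 1.0000 + 2.1702 + 2.3549 = 5.5251
a^3/(3!(1-ρ)) = 10.2213/(6 × 0.276596) = 6.1590
P₀ = 1/(5.5251 + 6.1590) = 0.08559
Lq = P₀·a^3·ρ / (3!(1-ρ)²) = 0.08559 × 10.2213 × 0.7234 / (6 × 0.07651) = 1.3786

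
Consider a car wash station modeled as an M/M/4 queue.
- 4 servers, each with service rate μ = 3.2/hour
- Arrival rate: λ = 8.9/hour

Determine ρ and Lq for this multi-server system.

Traffic intensity: ρ = λ/(cμ) = 8.9/(4×3.2) = 0.6953
Since ρ = 0.6953 < 1, system is stable.
Offered load a = λ/μ = cρ = 8.9/3.2 = 2.7812
P₀ = [ Σₙ₌₀^3 aⁿ/n! + a^4/(4!(1-ρ)) ]⁻¹
Σ = a^0/0! + a^1/1! + a^2/2! + a^3/3! = 1.0000 + 2.7812 + 3.8677 + 3.5857 = 11.2346
a^4/(4!(1-ρ)) = 59.83566/(24 × 0.3046875) = 8.1827
P₀ = 1/(11.2346 + 8.1827) = 0.05150
Lq = P₀·a^4·ρ / (4!(1-ρ)²) = 0.05150 × 59.8357 × 0.6953 / (24 × 0.09283) = 0.9617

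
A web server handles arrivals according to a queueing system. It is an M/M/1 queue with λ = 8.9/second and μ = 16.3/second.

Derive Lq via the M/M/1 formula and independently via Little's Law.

Method 1 (direct): Lq = λ²/(μ(μ-λ)) = 79.21/(16.3 × 7.40) = 0.6567

Method 2 (Little's Law):
W = 1/(μ-λ) = 1/7.40 = 0.13514
Wq = W - 1/μ = 0.13514 - 0.061350 = 0.07379
Lq = λWq = 8.9 × 0.07379 = 0.6567 ✔ (matches Method 1)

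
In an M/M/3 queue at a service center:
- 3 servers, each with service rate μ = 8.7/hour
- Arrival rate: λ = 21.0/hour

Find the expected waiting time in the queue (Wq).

Traffic intensity: ρ = λ/(cμ) = 21.0/(3×8.7) = 0.8046
Since ρ = 0.8046 < 1, system is stable.
Offered load a = λ/μ = cρ = 21.0/8.7 = 2.4138
P₀ = [ Σₙ₌₀^2 aⁿ/n! + a^3/(3!(1-ρ)) ]⁻¹
Σ = a^0/0! + a^1/1! + a^2/2! = 1.0000 + 2.4138 + 2.9132 = 6.3270
a^3/(3!(1-ρ)) = 14.0637/(6 × 0.195402) = 11.9955
P₀ = 1/(6.3270 + 11.9955) = 0.05458
Lq = P₀·a^3·ρ / (3!(1-ρ)²) = 0.054578 × 14.0637 × 0.80460 / (6 × 0.038182) = 2.6958
Wq = Lq/λ = 2.6958/21.0 = 0.1284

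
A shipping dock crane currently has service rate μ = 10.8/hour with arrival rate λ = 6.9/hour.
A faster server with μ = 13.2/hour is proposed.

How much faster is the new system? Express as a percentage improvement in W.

System 1: ρ₁ = 6.9/10.8 = 0.6389, W₁ = 1/(10.8-6.9) = 0.2564
System 2: ρ₂ = 6.9/13.2 = 0.5227, W₂ = 1/(13.2-6.9) = 0.1587
Improvement: (W₁-W₂)/W₁ = (0.2564-0.1587)/0.2564 = 38.10%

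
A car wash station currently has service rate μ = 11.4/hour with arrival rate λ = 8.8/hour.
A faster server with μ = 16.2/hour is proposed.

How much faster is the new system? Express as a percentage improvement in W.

System 1: ρ₁ = 8.8/11.4 = 0.7719, W₁ = 1/(11.4-8.8) = 0.38462
System 2: ρ₂ = 8.8/16.2 = 0.5432, W₂ = 1/(16.2-8.8) = 0.13514
Improvement: (W₁-W₂)/W₁ = (0.38462-0.13514)/0.38462 = 64.86%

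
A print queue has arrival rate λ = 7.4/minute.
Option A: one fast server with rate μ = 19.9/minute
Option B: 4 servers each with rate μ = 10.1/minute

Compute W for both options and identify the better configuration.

Option A: single server μ = 19.9 (M/M/1)
  ρ_A = 7.4/19.9 = 0.3719
  W_A = 1/(μ-λ) = 1/(19.9-7.4) = 1/12.50 = 0.08000

Option B: 4 servers μ = 10.1 (M/M/4)
  ρ_B = λ/(cμ) = 7.4/(4×10.1) = 0.1832
  Offered load a = λ/μ = cρ = 7.4/10.1 = 0.7327
  P₀ = [ Σₙ₌₀^3 aⁿ/n! + a^4/(4!(1-ρ)) ]⁻¹
  Σ = a^0/0! + a^1/1! + a^2/2! + a^3/3! = 1.0000 + 0.73267 + 0.26841 + 0.065551 = 2.0666
  a^4/(4!(1-ρ)) = 0.2882/(24 × 0.8168) = 0.01470
  P₀ = 1/(2.0666 + 0.01470) = 0.4805
  Lq = P₀·a^4·ρ / (4!(1-ρ)²) = 0.4805 × 0.2882 × 0.1832 / (24 × 0.6672) = 0.001584
  Wq_B = Lq/λ = 0.0015837/7.4 = 0.0002140
  W_B = Wq_B + 1/μ = 0.0002140 + 0.09901 = 0.09922

Since W_A = 0.08000 < W_B = 0.09922, Option A (single fast server) has the shorter time in system.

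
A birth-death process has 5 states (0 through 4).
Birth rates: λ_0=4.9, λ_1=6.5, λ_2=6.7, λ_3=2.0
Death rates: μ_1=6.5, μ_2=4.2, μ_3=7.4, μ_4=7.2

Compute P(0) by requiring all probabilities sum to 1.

Ratios P(n)/P(0) = (λ₀···λₙ₋₁)/(μ₁···μₙ):
P(1)/P(0) = (4.9)/(6.5) = 0.7538
P(2)/P(0) = (4.9×6.5)/(6.5×4.2) = 1.1667
P(3)/P(0) = (4.9×6.5×6.7)/(6.5×4.2×7.4) = 1.0563
P(4)/P(0) = (4.9×6.5×6.7×2.0)/(6.5×4.2×7.4×7.2) = 0.2934

Normalization: ∑ P(n) = 1
P(0) × (1.0000 + 0.7538 + 1.1667 + 1.0563 + 0.2934) = 1
P(0) × 4.2702 = 1
P(0) = 1/4.2702 = 0.2342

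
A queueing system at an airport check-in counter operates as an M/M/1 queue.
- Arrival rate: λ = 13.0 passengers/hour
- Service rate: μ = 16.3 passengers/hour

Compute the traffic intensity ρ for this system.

Server utilization: ρ = λ/μ
ρ = 13.0/16.3 = 0.7975
The server is busy 79.75% of the time.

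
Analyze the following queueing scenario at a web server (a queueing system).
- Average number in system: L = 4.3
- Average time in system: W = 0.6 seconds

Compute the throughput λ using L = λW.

Little's Law: L = λW, so λ = L/W
λ = 4.3/0.6 = 7.1667 requests/second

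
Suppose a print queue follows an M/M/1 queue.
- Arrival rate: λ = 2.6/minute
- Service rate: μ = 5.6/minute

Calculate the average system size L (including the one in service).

ρ = λ/μ = 2.6/5.6 = 0.4643
For M/M/1: L = λ/(μ-λ)
L = 2.6/(5.6-2.6) = 2.6/3.00
L = 0.8667 jobs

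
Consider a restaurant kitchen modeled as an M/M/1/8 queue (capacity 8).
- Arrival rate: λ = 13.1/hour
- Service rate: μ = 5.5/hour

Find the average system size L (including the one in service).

ρ = λ/μ = 13.1/5.5 = 2.38182
P₀ = (1-ρ)/(1-ρ^(K+1)) = (1-2.38182)/(1-2.38182^9) = -1.3818/-2466.0641 = 0.0005603
P_K = P₀×ρ^K = 0.0005603 × 2.38182^8 = 0.0005603 × 1035.7895 = 0.5804
L = ρ[1 - (K+1)ρ^K + Kρ^(K+1)] / [(1-ρ)(1-ρ^(K+1))]
L = 2.38182 × (1 - 9×1035.7895 + 8×2467.0641) / ((1 - 2.38182) × (1 - 2467.0641)) = 7.2800 orders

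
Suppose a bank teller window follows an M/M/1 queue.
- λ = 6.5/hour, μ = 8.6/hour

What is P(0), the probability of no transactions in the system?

ρ = λ/μ = 6.5/8.6 = 0.7558
P(0) = 1 - ρ = 1 - 0.7558 = 0.2442
The server is idle 24.42% of the time.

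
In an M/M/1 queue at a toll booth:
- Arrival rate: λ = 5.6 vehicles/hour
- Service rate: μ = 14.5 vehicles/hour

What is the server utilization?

Server utilization: ρ = λ/μ
ρ = 5.6/14.5 = 0.3862
The server is busy 38.62% of the time.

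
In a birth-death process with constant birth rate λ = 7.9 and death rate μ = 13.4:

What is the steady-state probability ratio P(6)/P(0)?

For constant rates: P(n)/P(0) = (λ/μ)^n
P(6)/P(0) = (7.9/13.4)^6 = 0.58955^6 = 0.04199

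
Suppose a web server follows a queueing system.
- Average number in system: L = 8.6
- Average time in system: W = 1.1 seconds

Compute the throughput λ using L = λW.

Little's Law: L = λW, so λ = L/W
λ = 8.6/1.1 = 7.8182 requests/second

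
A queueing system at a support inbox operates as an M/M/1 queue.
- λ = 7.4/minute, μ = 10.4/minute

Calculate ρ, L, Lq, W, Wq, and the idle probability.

Step 1: ρ = λ/μ = 7.4/10.4 = 0.7115
Step 2: L = λ/(μ-λ) = 7.4/3.00 = 2.4667
Step 3: Lq = λ²/(μ(μ-λ)) = 54.76/(10.4×3.00) = 1.7551
Step 4: W = 1/(μ-λ) = 1/3.00 = 0.333333
Step 5: Wq = λ/(μ(μ-λ)) = 7.4/(10.4×3.00) = 0.2372
Step 6: P(0) = 1-ρ = 0.2885
Verify: L = λW = 7.4×0.333333 = 2.4667 ✔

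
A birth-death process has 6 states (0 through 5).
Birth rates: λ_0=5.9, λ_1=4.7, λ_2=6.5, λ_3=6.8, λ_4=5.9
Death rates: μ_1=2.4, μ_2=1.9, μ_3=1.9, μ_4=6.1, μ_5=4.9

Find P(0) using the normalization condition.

Ratios P(n)/P(0) = (λ₀···λₙ₋₁)/(μ₁···μₙ):
P(1)/P(0) = (5.9)/(2.4) = 2.45833
P(2)/P(0) = (5.9×4.7)/(2.4×1.9) = 6.08114
P(3)/P(0) = (5.9×4.7×6.5)/(2.4×1.9×1.9) = 20.8039
P(4)/P(0) = (5.9×4.7×6.5×6.8)/(2.4×1.9×1.9×6.1) = 23.1912
P(5)/P(0) = (5.9×4.7×6.5×6.8×5.9)/(2.4×1.9×1.9×6.1×4.9) = 27.9241

Normalization: ∑ P(n) = 1
P(0) × (1.00000 + 2.45833 + 6.08114 + 20.8039 + 23.1912 + 27.9241) = 1
P(0) × 81.4587 = 1
P(0) = 1/81.4587 = 0.01228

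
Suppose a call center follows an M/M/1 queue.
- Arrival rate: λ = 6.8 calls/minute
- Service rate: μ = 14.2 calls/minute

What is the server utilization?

Server utilization: ρ = λ/μ
ρ = 6.8/14.2 = 0.4789
The server is busy 47.89% of the time.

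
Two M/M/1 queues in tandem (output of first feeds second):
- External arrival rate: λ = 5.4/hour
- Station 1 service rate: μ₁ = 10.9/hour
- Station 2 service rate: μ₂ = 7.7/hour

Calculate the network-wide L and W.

By Jackson's theorem, each station behaves as independent M/M/1.
Station 1: ρ₁ = 5.4/10.9 = 0.4954, L₁ = ρ₁/(1-ρ₁) = λ/(μ₁-λ) = 5.4/5.50 = 0.9818
Station 2: ρ₂ = 5.4/7.7 = 0.7013, L₂ = ρ₂/(1-ρ₂) = λ/(μ₂-λ) = 5.4/2.30 = 2.3478
Total: L = L₁ + L₂ = 0.9818 + 2.3478 = 3.3296
W = L/λ = 3.3296/5.4 = 0.6166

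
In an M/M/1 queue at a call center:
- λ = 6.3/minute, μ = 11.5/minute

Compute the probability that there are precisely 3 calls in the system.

ρ = λ/μ = 6.3/11.5 = 0.5478
P(n) = (1-ρ)ρⁿ
P(3) = (1-0.5478) × 0.5478^3
P(3) = 0.4522 × 0.1644
P(3) = 0.07434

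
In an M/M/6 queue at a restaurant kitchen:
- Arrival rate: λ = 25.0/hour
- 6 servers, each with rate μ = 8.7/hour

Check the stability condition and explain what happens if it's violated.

Stability requires ρ = λ/(cμ) < 1
ρ = 25.0/(6 × 8.7) = 25.0/52.20 = 0.4789
Since 0.4789 < 1, the system is STABLE.
The servers are busy 47.89% of the time.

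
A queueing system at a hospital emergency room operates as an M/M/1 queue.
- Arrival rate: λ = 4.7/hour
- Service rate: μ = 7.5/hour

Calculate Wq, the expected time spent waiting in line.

First, compute utilization: ρ = λ/μ = 4.7/7.5 = 0.6267
For M/M/1: Wq = λ/(μ(μ-λ))
Wq = 4.7/(7.5 × (7.5-4.7))
Wq = 4.7/(7.5 × 2.80)
Wq = 0.2238 hours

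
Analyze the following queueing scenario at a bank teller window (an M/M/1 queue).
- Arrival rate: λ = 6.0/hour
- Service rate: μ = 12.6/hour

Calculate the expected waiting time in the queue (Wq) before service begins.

First, compute utilization: ρ = λ/μ = 6.0/12.6 = 0.4762
For M/M/1: Wq = λ/(μ(μ-λ))
Wq = 6.0/(12.6 × (12.6-6.0))
Wq = 6.0/(12.6 × 6.60)
Wq = 0.07215 hours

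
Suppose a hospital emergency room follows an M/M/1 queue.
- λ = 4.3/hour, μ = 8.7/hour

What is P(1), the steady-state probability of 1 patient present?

ρ = λ/μ = 4.3/8.7 = 0.4943
P(n) = (1-ρ)ρⁿ
P(1) = (1-0.4943) × 0.4943^1
P(1) = 0.5057 × 0.4943
P(1) = 0.2500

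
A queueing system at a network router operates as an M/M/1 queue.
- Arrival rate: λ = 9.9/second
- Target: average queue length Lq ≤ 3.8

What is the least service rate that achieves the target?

For M/M/1: Lq = λ²/(μ(μ-λ))
Need Lq ≤ 3.8, i.e. μ(μ-λ) ≥ λ²/3.8
μ² - 9.9μ - 98.01/3.8 ≥ 0  →  μ² - 9.9μ - 25.7921 ≥ 0
Quadratic formula (positive root): μ = [λ + √(λ² + 4×25.7921)]/2
Discriminant: 98.01 + 4×25.7921 = 201.1784, √201.1784 = 14.1837
μ ≥ (9.9 + 14.1837)/2 = 12.0419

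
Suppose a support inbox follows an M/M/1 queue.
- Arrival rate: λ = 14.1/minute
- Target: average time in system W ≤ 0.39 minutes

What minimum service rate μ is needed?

For M/M/1: W = 1/(μ-λ)
Need W ≤ 0.39, so 1/(μ-λ) ≤ 0.39
μ - λ ≥ 1/0.39 = 2.5641
μ ≥ 14.1 + 2.5641 = 16.6641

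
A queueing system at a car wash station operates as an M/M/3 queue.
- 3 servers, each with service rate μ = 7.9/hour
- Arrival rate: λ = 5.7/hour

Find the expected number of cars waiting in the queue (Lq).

Traffic intensity: ρ = λ/(cμ) = 5.7/(3×7.9) = 0.2405
Since ρ = 0.2405 < 1, system is stable.
Offered load a = λ/μ = cρ = 5.7/7.9 = 0.7215
P₀ = [ Σₙ₌₀^2 aⁿ/n! + a^3/(3!(1-ρ)) ]⁻¹
Σ = a^0/0! + a^1/1! + a^2/2! = 1.0000 + 0.7215 + 0.2603 = 1.9818
a^3/(3!(1-ρ)) = 0.37562/(6 × 0.75949) = 0.08243
P₀ = 1/(1.9818 + 0.08243) = 0.4844
Lq = P₀·a^3·ρ / (3!(1-ρ)²) = 0.4844 × 0.3756 × 0.2405 / (6 × 0.5768) = 0.01264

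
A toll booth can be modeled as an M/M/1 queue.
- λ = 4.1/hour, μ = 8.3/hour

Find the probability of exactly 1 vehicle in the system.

ρ = λ/μ = 4.1/8.3 = 0.4940
P(n) = (1-ρ)ρⁿ
P(1) = (1-0.4940) × 0.4940^1
P(1) = 0.5060 × 0.4940
P(1) = 0.2500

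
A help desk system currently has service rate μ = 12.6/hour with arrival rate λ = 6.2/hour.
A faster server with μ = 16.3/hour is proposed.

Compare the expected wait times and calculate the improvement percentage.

System 1: ρ₁ = 6.2/12.6 = 0.4921, W₁ = 1/(12.6-6.2) = 0.15625
System 2: ρ₂ = 6.2/16.3 = 0.3804, W₂ = 1/(16.3-6.2) = 0.099010
Improvement: (W₁-W₂)/W₁ = (0.15625-0.099010)/0.15625 = 36.63%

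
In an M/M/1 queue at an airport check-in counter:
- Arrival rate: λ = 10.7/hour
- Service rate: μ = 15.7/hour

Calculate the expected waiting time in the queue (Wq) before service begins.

First, compute utilization: ρ = λ/μ = 10.7/15.7 = 0.6815
For M/M/1: Wq = λ/(μ(μ-λ))
Wq = 10.7/(15.7 × (15.7-10.7))
Wq = 10.7/(15.7 × 5.00)
Wq = 0.1363 hours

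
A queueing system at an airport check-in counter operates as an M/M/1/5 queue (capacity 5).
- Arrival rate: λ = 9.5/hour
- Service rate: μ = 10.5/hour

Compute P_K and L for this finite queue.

ρ = λ/μ = 9.5/10.5 = 0.90476
P₀ = (1-ρ)/(1-ρ^(K+1)) = (1-0.90476)/(1-0.90476^6) = 0.095240/0.45147 = 0.2110
P_K = P₀×ρ^K = 0.2110 × 0.90476^5 = 0.2110 × 0.6063 = 0.1279
Blocking probability P_5 = 0.1279 (12.79%)
L = ρ[1 - (K+1)ρ^K + Kρ^(K+1)] / [(1-ρ)(1-ρ^(K+1))]
L = 0.90476 × (1 - 6×0.606271 + 5×0.548530) / ((1 - 0.90476) × (1 - 0.548530)) = 2.2099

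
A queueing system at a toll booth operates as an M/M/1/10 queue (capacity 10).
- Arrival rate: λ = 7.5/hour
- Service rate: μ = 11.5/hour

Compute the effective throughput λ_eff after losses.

ρ = λ/μ = 7.5/11.5 = 0.65217
P₀ = (1-ρ)/(1-ρ^(K+1)) = (1-0.65217)/(1-0.65217^11) = 0.3478/0.9909 = 0.3510
P_K = P₀×ρ^K = 0.3510 × 0.65217^10 = 0.3510 × 0.01392 = 0.004886
λ_eff = λ(1-P_K) = 7.5 × (1 - 0.004886) = 7.5 × 0.995114 = 7.4634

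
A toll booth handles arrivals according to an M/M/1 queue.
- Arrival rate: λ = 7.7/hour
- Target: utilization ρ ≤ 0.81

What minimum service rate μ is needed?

ρ = λ/μ, so μ = λ/ρ
μ ≥ 7.7/0.81 = 9.5062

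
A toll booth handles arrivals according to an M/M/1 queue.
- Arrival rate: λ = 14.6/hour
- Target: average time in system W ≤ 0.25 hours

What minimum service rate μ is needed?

For M/M/1: W = 1/(μ-λ)
Need W ≤ 0.25, so 1/(μ-λ) ≤ 0.25
μ - λ ≥ 1/0.25 = 4.0000
μ ≥ 14.6 + 4.0000 = 18.6000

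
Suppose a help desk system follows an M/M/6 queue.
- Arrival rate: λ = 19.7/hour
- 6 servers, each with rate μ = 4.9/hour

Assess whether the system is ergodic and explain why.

Stability requires ρ = λ/(cμ) < 1
ρ = 19.7/(6 × 4.9) = 19.7/29.40 = 0.6701
Since 0.6701 < 1, the system is STABLE.
The servers are busy 67.01% of the time.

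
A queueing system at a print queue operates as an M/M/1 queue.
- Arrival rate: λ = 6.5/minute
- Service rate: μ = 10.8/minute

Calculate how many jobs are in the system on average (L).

ρ = λ/μ = 6.5/10.8 = 0.6019
For M/M/1: L = λ/(μ-λ)
L = 6.5/(10.8-6.5) = 6.5/4.30
L = 1.5116 jobs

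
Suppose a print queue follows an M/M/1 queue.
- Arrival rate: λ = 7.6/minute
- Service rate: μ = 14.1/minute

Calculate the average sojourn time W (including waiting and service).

First, compute utilization: ρ = λ/μ = 7.6/14.1 = 0.5390
For M/M/1: W = 1/(μ-λ)
W = 1/(14.1-7.6) = 1/6.50
W = 0.1538 minutes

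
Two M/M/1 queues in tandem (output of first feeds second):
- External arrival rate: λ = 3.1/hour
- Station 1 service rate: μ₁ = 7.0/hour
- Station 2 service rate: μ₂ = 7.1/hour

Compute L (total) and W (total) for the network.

By Jackson's theorem, each station behaves as independent M/M/1.
Station 1: ρ₁ = 3.1/7.0 = 0.4429, L₁ = ρ₁/(1-ρ₁) = λ/(μ₁-λ) = 3.1/3.90 = 0.7949
Station 2: ρ₂ = 3.1/7.1 = 0.4366, L₂ = ρ₂/(1-ρ₂) = λ/(μ₂-λ) = 3.1/4.00 = 0.7750
Total: L = L₁ + L₂ = 0.7949 + 0.7750 = 1.5699
W = L/λ = 1.5699/3.1 = 0.5064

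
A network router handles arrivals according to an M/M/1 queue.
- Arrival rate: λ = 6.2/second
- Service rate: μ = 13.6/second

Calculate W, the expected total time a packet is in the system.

First, compute utilization: ρ = λ/μ = 6.2/13.6 = 0.4559
For M/M/1: W = 1/(μ-λ)
W = 1/(13.6-6.2) = 1/7.40
W = 0.1351 seconds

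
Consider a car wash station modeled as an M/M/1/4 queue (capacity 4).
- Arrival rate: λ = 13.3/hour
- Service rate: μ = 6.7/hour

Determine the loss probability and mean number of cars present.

ρ = λ/μ = 13.3/6.7 = 1.9851
P₀ = (1-ρ)/(1-ρ^(K+1)) = (1-1.9851)/(1-1.9851^5) = -0.9851/-29.8256 = 0.03303
P_K = P₀×ρ^K = 0.03303 × 1.9851^4 = 0.03303 × 15.5285 = 0.5129
Blocking probability P_4 = 0.5129 (51.29%)
L = ρ[1 - (K+1)ρ^K + Kρ^(K+1)] / [(1-ρ)(1-ρ^(K+1))]
L = 1.9851 × (1 - 5×15.5285 + 4×30.8256) / ((1 - 1.9851) × (1 - 30.8256)) = 3.1525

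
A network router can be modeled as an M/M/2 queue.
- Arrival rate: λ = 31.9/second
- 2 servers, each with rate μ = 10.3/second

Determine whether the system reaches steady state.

Stability requires ρ = λ/(cμ) < 1
ρ = 31.9/(2 × 10.3) = 31.9/20.60 = 1.5485
Since 1.5485 ≥ 1, the system is UNSTABLE.
Need c > λ/μ = 31.9/10.3 = 3.10.
Minimum servers needed: c = 4.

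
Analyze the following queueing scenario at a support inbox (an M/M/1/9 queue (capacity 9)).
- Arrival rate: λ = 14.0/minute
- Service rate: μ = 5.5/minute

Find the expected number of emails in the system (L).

ρ = λ/μ = 14.0/5.5 = 2.5455
P₀ = (1-ρ)/(1-ρ^(K+1)) = (1-2.5455)/(1-2.5455^10) = -1.5455/-11420.7070 = 0.0001353
P_K = P₀×ρ^K = 0.00013532 × 2.5455^9 = 0.00013532 × 4487.0190 = 0.6072
L = ρ[1 - (K+1)ρ^K + Kρ^(K+1)] / [(1-ρ)(1-ρ^(K+1))]
L = 2.5455 × (1 - 10×4487.0190 + 9×11421.7070) / ((1 - 2.5455) × (1 - 11421.7070)) = 8.3538 emails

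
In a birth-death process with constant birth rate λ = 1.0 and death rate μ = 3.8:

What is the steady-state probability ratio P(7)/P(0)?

For constant rates: P(n)/P(0) = (λ/μ)^n
P(7)/P(0) = (1.0/3.8)^7 = 0.263158^7 = 0.00008740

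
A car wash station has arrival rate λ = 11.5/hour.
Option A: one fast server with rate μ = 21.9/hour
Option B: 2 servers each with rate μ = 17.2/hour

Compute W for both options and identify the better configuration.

Option A: single server μ = 21.9 (M/M/1)
  ρ_A = 11.5/21.9 = 0.5251
  W_A = 1/(μ-λ) = 1/(21.9-11.5) = 1/10.40 = 0.09615

Option B: 2 servers μ = 17.2 (M/M/2)
  ρ_B = λ/(cμ) = 11.5/(2×17.2) = 0.3343
  Offered load a = λ/μ = cρ = 11.5/17.2 = 0.6686
  P₀ = [ Σₙ₌₀^1 aⁿ/n! + a^2/(2!(1-ρ)) ]⁻¹
  Σ = a^0/0! + a^1/1! = 1.0000 + 0.6686 = 1.6686
  a^2/(2!(1-ρ)) = 0.44703/(2 × 0.66570) = 0.3358
  P₀ = 1/(1.6686 + 0.3358) = 0.4989
  Lq = P₀·a^2·ρ / (2!(1-ρ)²) = 0.49891 × 0.44703 × 0.33430 / (2 × 0.44315) = 0.08412
  Wq_B = Lq/λ = 0.08412/11.5 = 0.007315
  W_B = Wq_B + 1/μ = 0.007315 + 0.05814 = 0.06545

Since W_B = 0.06545 < W_A = 0.09615, Option B (multiple servers) has the shorter time in system.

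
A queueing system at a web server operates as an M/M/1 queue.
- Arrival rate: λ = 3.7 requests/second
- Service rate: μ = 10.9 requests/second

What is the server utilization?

Server utilization: ρ = λ/μ
ρ = 3.7/10.9 = 0.3394
The server is busy 33.94% of the time.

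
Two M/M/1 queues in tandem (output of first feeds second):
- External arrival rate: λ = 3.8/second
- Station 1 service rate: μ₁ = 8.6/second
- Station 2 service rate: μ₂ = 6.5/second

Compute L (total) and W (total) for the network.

By Jackson's theorem, each station behaves as independent M/M/1.
Station 1: ρ₁ = 3.8/8.6 = 0.4419, L₁ = ρ₁/(1-ρ₁) = λ/(μ₁-λ) = 3.8/4.80 = 0.7917
Station 2: ρ₂ = 3.8/6.5 = 0.5846, L₂ = ρ₂/(1-ρ₂) = λ/(μ₂-λ) = 3.8/2.70 = 1.4074
Total: L = L₁ + L₂ = 0.7917 + 1.4074 = 2.1991
W = L/λ = 2.1991/3.8 = 0.5787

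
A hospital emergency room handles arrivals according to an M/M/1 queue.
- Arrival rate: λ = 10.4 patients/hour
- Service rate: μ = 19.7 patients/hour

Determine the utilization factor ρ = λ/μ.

Server utilization: ρ = λ/μ
ρ = 10.4/19.7 = 0.5279
The server is busy 52.79% of the time.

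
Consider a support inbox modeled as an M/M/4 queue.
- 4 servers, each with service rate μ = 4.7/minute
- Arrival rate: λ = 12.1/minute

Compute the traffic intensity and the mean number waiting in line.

Traffic intensity: ρ = λ/(cμ) = 12.1/(4×4.7) = 0.6436
Since ρ = 0.6436 < 1, system is stable.
Offered load a = λ/μ = cρ = 12.1/4.7 = 2.5745
P₀ = [ Σₙ₌₀^3 aⁿ/n! + a^4/(4!(1-ρ)) ]⁻¹
Σ = a^0/0! + a^1/1! + a^2/2! + a^3/3! = 1.0000 + 2.5745 + 3.3139 + 2.8439 = 9.7323
a^4/(4!(1-ρ)) = 43.9289/(24 × 0.35638) = 5.1360
P₀ = 1/(9.7323 + 5.1360) = 0.06726
Lq = P₀·a^4·ρ / (4!(1-ρ)²) = 0.067257 × 43.9289 × 0.64362 / (24 × 0.12701) = 0.6238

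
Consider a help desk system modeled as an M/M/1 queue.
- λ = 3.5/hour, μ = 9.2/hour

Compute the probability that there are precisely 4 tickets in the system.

ρ = λ/μ = 3.5/9.2 = 0.38043
P(n) = (1-ρ)ρⁿ
P(4) = (1-0.38043) × 0.38043^4
P(4) = 0.6196 × 0.02095
P(4) = 0.01298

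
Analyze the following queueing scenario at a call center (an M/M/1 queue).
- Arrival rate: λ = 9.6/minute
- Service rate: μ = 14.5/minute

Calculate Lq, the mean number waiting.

ρ = λ/μ = 9.6/14.5 = 0.6621
For M/M/1: Lq = λ²/(μ(μ-λ))
Lq = 92.16/(14.5 × 4.90)
Lq = 1.2971 calls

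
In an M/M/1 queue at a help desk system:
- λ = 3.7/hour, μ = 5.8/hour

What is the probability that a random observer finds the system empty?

ρ = λ/μ = 3.7/5.8 = 0.6379
P(0) = 1 - ρ = 1 - 0.6379 = 0.3621
The server is idle 36.21% of the time.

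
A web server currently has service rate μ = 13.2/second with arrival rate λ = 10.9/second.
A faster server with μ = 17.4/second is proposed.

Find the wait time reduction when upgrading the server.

System 1: ρ₁ = 10.9/13.2 = 0.8258, W₁ = 1/(13.2-10.9) = 0.434783
System 2: ρ₂ = 10.9/17.4 = 0.6264, W₂ = 1/(17.4-10.9) = 0.153846
Improvement: (W₁-W₂)/W₁ = (0.434783-0.153846)/0.434783 = 64.62%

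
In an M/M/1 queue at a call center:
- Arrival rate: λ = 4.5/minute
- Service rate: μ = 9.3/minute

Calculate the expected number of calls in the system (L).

ρ = λ/μ = 4.5/9.3 = 0.4839
For M/M/1: L = λ/(μ-λ)
L = 4.5/(9.3-4.5) = 4.5/4.80
L = 0.9375 calls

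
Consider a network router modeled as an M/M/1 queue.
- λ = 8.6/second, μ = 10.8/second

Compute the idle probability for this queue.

ρ = λ/μ = 8.6/10.8 = 0.7963
P(0) = 1 - ρ = 1 - 0.7963 = 0.2037
The server is idle 20.37% of the time.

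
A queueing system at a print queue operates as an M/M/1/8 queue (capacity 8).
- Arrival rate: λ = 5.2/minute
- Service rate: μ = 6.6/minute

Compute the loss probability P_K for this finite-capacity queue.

ρ = λ/μ = 5.2/6.6 = 0.78788
P₀ = (1-ρ)/(1-ρ^(K+1)) = (1-0.78788)/(1-0.78788^9) = 0.2121/0.8830 = 0.2402
P_K = P₀×ρ^K = 0.2402 × 0.78788^8 = 0.2402 × 0.1485 = 0.03567
Blocking probability = 3.57%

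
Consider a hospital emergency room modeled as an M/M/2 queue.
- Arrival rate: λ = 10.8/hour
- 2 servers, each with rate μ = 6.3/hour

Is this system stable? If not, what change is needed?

Stability requires ρ = λ/(cμ) < 1
ρ = 10.8/(2 × 6.3) = 10.8/12.60 = 0.8571
Since 0.8571 < 1, the system is STABLE.
The servers are busy 85.71% of the time.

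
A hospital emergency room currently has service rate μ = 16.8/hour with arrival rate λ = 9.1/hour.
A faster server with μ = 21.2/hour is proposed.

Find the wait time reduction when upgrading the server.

System 1: ρ₁ = 9.1/16.8 = 0.5417, W₁ = 1/(16.8-9.1) = 0.12987
System 2: ρ₂ = 9.1/21.2 = 0.4292, W₂ = 1/(21.2-9.1) = 0.082645
Improvement: (W₁-W₂)/W₁ = (0.12987-0.082645)/0.12987 = 36.36%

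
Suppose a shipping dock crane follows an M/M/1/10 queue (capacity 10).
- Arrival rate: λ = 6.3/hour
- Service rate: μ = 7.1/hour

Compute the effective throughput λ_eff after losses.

ρ = λ/μ = 6.3/7.1 = 0.88732
P₀ = (1-ρ)/(1-ρ^(K+1)) = (1-0.88732)/(1-0.88732^11) = 0.11268/0.73154 = 0.1540
P_K = P₀×ρ^K = 0.1540 × 0.88732^10 = 0.1540 × 0.3026 = 0.04660
λ_eff = λ(1-P_K) = 6.3 × (1 - 0.04660) = 6.3 × 0.9534 = 6.0064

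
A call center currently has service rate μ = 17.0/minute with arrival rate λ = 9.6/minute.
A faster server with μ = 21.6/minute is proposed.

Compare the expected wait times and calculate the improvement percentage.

System 1: ρ₁ = 9.6/17.0 = 0.5647, W₁ = 1/(17.0-9.6) = 0.135135
System 2: ρ₂ = 9.6/21.6 = 0.4444, W₂ = 1/(21.6-9.6) = 0.0833333
Improvement: (W₁-W₂)/W₁ = (0.135135-0.0833333)/0.135135 = 38.33%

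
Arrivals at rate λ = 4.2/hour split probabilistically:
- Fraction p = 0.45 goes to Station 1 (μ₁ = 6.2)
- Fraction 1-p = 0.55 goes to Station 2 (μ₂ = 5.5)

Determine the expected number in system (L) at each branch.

Effective rates: λ₁ = 4.2×0.45 = 1.89, λ₂ = 4.2×0.55 = 2.31
Station 1: ρ₁ = 1.89/6.2 = 0.30484, L₁ = ρ₁/(1-ρ₁) = 0.30484/(1-0.30484) = 0.4385
Station 2: ρ₂ = 2.31/5.5 = 0.4200, L₂ = ρ₂/(1-ρ₂) = 0.4200/(1-0.4200) = 0.7241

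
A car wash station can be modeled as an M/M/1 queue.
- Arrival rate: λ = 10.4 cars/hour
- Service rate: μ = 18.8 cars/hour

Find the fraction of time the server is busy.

Server utilization: ρ = λ/μ
ρ = 10.4/18.8 = 0.5532
The server is busy 55.32% of the time.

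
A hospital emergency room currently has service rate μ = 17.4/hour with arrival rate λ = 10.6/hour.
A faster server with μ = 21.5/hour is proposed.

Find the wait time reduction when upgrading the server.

System 1: ρ₁ = 10.6/17.4 = 0.6092, W₁ = 1/(17.4-10.6) = 0.147059
System 2: ρ₂ = 10.6/21.5 = 0.4930, W₂ = 1/(21.5-10.6) = 0.0917431
Improvement: (W₁-W₂)/W₁ = (0.147059-0.0917431)/0.147059 = 37.61%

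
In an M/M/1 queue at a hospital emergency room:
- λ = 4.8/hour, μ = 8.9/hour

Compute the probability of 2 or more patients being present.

ρ = λ/μ = 4.8/8.9 = 0.53933
P(N ≥ n) = ρⁿ
P(N ≥ 2) = 0.53933^2
P(N ≥ 2) = 0.2909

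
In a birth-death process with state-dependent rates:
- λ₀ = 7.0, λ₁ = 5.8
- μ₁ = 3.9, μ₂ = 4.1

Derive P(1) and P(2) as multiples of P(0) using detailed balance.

Balance equations:
State 0: λ₀P₀ = μ₁P₁ → P₁ = (λ₀/μ₁)P₀ = (7.0/3.9)P₀ = 1.7949P₀
State 1: P₂ = (λ₀λ₁)/(μ₁μ₂)P₀ = (7.0×5.8)/(3.9×4.1)P₀ = 2.5391P₀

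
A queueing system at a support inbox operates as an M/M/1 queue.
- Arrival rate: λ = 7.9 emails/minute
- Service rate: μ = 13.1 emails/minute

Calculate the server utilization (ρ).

Server utilization: ρ = λ/μ
ρ = 7.9/13.1 = 0.6031
The server is busy 60.31% of the time.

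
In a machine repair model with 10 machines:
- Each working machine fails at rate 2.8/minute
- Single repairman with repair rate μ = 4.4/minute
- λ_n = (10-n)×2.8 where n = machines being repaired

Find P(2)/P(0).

P(2)/P(0) = ∏_{i=0}^{2-1} λ_i/μ_{i+1}
= (10-0)×2.8/4.4 × (10-1)×2.8/4.4
= 36.4463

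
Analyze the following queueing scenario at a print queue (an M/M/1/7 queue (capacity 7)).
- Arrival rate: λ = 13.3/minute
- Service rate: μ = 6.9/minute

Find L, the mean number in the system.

ρ = λ/μ = 13.3/6.9 = 1.92754
P₀ = (1-ρ)/(1-ρ^(K+1)) = (1-1.92754)/(1-1.92754^8) = -0.9275/-189.5580 = 0.004893
P_K = P₀×ρ^K = 0.004893 × 1.92754^7 = 0.004893 × 98.8607 = 0.4837
L = ρ[1 - (K+1)ρ^K + Kρ^(K+1)] / [(1-ρ)(1-ρ^(K+1))]
L = 1.92754 × (1 - 8×98.8607 + 7×190.5580) / ((1 - 1.92754) × (1 - 190.5580)) = 5.9641 jobs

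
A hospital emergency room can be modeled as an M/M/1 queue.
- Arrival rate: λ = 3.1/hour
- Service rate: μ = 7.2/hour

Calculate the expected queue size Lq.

ρ = λ/μ = 3.1/7.2 = 0.4306
For M/M/1: Lq = λ²/(μ(μ-λ))
Lq = 9.61/(7.2 × 4.10)
Lq = 0.3255 patients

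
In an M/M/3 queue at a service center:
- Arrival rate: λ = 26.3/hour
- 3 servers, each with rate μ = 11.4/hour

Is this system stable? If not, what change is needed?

Stability requires ρ = λ/(cμ) < 1
ρ = 26.3/(3 × 11.4) = 26.3/34.20 = 0.7690
Since 0.7690 < 1, the system is STABLE.
The servers are busy 76.90% of the time.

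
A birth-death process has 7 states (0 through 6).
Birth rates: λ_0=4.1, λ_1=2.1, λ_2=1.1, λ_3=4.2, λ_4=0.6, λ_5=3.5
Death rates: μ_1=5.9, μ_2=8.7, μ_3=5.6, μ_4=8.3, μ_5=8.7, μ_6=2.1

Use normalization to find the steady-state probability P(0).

Ratios P(n)/P(0) = (λ₀···λₙ₋₁)/(μ₁···μₙ):
P(1)/P(0) = (4.1)/(5.9) = 0.6949
P(2)/P(0) = (4.1×2.1)/(5.9×8.7) = 0.1677
P(3)/P(0) = (4.1×2.1×1.1)/(5.9×8.7×5.6) = 0.03295
P(4)/P(0) = (4.1×2.1×1.1×4.2)/(5.9×8.7×5.6×8.3) = 0.01667
P(5)/P(0) = (4.1×2.1×1.1×4.2×0.6)/(5.9×8.7×5.6×8.3×8.7) = 0.001150
P(6)/P(0) = (4.1×2.1×1.1×4.2×0.6×3.5)/(5.9×8.7×5.6×8.3×8.7×2.1) = 0.001916

Normalization: ∑ P(n) = 1
P(0) × (1.0000 + 0.6949 + 0.1677 + 0.03295 + 0.01667 + 0.001150 + 0.001916) = 1
P(0) × 1.9153 = 1
P(0) = 1/1.9153 = 0.5221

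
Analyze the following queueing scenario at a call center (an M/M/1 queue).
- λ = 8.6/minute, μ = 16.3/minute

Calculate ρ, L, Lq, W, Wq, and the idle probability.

Step 1: ρ = λ/μ = 8.6/16.3 = 0.5276
Step 2: L = λ/(μ-λ) = 8.6/7.70 = 1.1169
Step 3: Lq = λ²/(μ(μ-λ)) = 73.96/(16.3×7.70) = 0.5893
Step 4: W = 1/(μ-λ) = 1/7.70 = 0.12987
Step 5: Wq = λ/(μ(μ-λ)) = 8.6/(16.3×7.70) = 0.06852
Step 6: P(0) = 1-ρ = 0.4724
Verify: L = λW = 8.6×0.12987 = 1.1169 ✔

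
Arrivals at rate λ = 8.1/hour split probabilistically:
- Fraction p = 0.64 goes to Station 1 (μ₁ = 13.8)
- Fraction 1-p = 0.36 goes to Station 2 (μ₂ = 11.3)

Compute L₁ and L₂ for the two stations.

Effective rates: λ₁ = 8.1×0.64 = 5.184, λ₂ = 8.1×0.36 = 2.916
Station 1: ρ₁ = 5.184/13.8 = 0.37565, L₁ = ρ₁/(1-ρ₁) = 0.37565/(1-0.37565) = 0.6017
Station 2: ρ₂ = 2.916/11.3 = 0.25805, L₂ = ρ₂/(1-ρ₂) = 0.25805/(1-0.25805) = 0.3478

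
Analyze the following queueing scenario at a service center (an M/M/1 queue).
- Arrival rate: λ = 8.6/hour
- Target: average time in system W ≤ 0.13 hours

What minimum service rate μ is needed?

For M/M/1: W = 1/(μ-λ)
Need W ≤ 0.13, so 1/(μ-λ) ≤ 0.13
μ - λ ≥ 1/0.13 = 7.6923
μ ≥ 8.6 + 7.6923 = 16.2923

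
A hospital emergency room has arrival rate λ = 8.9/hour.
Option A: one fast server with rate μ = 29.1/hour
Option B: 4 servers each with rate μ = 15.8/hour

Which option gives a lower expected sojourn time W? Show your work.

Option A: single server μ = 29.1 (M/M/1)
  ρ_A = 8.9/29.1 = 0.3058
  W_A = 1/(μ-λ) = 1/(29.1-8.9) = 1/20.20 = 0.04950

Option B: 4 servers μ = 15.8 (M/M/4)
  ρ_B = λ/(cμ) = 8.9/(4×15.8) = 0.1408
  Offered load a = λ/μ = cρ = 8.9/15.8 = 0.5633
  P₀ = [ Σₙ₌₀^3 aⁿ/n! + a^4/(4!(1-ρ)) ]⁻¹
  Σ = a^0/0! + a^1/1! + a^2/2! + a^3/3! = 1.0000 + 0.5633 + 0.1586 + 0.02979 = 1.7517
  a^4/(4!(1-ρ)) = 0.100677/(24 × 0.859177) = 0.004882
  P₀ = 1/(1.7517 + 0.004882) = 0.5693
  Lq = P₀·a^4·ρ / (4!(1-ρ)²) = 0.5693 × 0.1007 × 0.1408 / (24 × 0.7382) = 0.0004556
  Wq_B = Lq/λ = 0.0004556/8.9 = 0.00005119
  W_B = Wq_B + 1/μ = 0.00005119 + 0.06329 = 0.06334

Since W_A = 0.04950 < W_B = 0.06334, Option A (single fast server) has the shorter time in system.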